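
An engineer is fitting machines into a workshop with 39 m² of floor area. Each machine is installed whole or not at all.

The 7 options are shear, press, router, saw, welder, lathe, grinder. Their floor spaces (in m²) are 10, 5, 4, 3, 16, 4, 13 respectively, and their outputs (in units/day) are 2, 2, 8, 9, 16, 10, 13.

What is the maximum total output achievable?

This is a 0-1 knapsack instance.
Allowing fractional choices, the relaxed optimum would be about 55.0, but machines are indivisible.
router + welder + lathe + grinder: floor space 4 + 16 + 4 + 13 = 37 ≤ 39, output 8 + 16 + 10 + 13 = 47.
saw + welder + lathe + grinder: floor space 3 + 16 + 4 + 13 = 36 ≤ 39, output 9 + 16 + 10 + 13 = 48.
router + saw + welder + grinder: floor space 4 + 3 + 16 + 13 = 36 ≤ 39, output 8 + 9 + 16 + 13 = 46.
Best is saw, welder, lathe, and grinder with total output 48.

48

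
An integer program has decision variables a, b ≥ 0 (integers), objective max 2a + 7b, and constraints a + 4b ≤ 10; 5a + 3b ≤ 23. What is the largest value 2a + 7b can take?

18

(a,b)=(2,2): 1·2+4·2=10≤10, 5·2+3·2=16≤23, objective 18.
(a,b)=(1,2): 1·1+4·2=9≤10, 5·1+3·2=11≤23, objective 16.
(a,b)=(4,1): 1·4+4·1=8≤10, 5·4+3·1=23≤23, objective 15.
Maximum is 18 at (a,b)=(2,2).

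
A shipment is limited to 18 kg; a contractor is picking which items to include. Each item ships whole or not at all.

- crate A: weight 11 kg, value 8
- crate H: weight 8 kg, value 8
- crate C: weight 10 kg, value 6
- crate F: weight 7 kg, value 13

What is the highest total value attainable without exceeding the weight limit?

21

Treat it as a binary knapsack problem.
Allowing fractional choices, the relaxed optimum would be about 23.2, but items are indivisible.
crate H + crate F: weight 8 + 7 = 15 ≤ 18, value 8 + 13 = 21.
crate A + crate F: weight 11 + 7 = 18 ≤ 18, value 8 + 13 = 21.
crate C + crate F: weight 10 + 7 = 17 ≤ 18, value 6 + 13 = 19.
The maximum value is 21; one optimal choice is crate H and crate F.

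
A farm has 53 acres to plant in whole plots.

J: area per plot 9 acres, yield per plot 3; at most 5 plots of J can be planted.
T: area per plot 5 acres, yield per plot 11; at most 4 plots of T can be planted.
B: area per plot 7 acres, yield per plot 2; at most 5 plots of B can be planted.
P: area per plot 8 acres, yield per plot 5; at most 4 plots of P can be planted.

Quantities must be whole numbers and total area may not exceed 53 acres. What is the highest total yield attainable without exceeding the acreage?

64

4×T and 4×P: area 52 ≤ 53, yield 4·11 + 4·5 = 64.
1×J, 4×T, and 3×P: area 53 ≤ 53, yield 1·3 + 4·11 + 3·5 = 62.
Best is 64.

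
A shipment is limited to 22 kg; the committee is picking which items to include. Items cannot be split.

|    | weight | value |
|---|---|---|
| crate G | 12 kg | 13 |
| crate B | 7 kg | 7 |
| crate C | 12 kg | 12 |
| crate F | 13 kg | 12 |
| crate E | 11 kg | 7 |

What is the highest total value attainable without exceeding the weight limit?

Allowing fractional choices, the relaxed optimum would be about 23.0, but items are indivisible.
crate G + crate B: weight 12 + 7 = 19 ≤ 22, value 13 + 7 = 20.
crate B + crate C: weight 7 + 12 = 19 ≤ 22, value 7 + 12 = 19.
Best is crate G and crate B with total value 20.

20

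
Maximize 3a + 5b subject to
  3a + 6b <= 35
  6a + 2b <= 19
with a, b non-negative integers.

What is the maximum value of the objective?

28

Relaxing integrality, the LP optimum is 29.90 at (a,b) = (1.47, 5.1), which is not an integer point.
(a,b)=(1,5): 3·1+6·5=33≤35, 6·1+2·5=16≤19, objective 28.
(a,b)=(0,5): 3·0+6·5=30≤35, 6·0+2·5=10≤19, objective 25.
Maximum is 28 at (a,b)=(1,5).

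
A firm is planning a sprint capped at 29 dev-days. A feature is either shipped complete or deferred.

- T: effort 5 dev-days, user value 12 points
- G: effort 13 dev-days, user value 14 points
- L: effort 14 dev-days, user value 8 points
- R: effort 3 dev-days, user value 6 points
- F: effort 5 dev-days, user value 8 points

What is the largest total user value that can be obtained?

40

Treat it as a binary knapsack problem.
Allowing fractional choices, the relaxed optimum would be about 41.7, but features are indivisible.
T + L + R + F: effort 5 + 14 + 3 + 5 = 27 ≤ 29, user value 12 + 8 + 6 + 8 = 34.
T + G + F: effort 5 + 13 + 5 = 23 ≤ 29, user value 12 + 14 + 8 = 34.
T + G + R + F: effort 5 + 13 + 3 + 5 = 26 ≤ 29, user value 12 + 14 + 6 + 8 = 40.
Best is T, G, R, and F with total user value 40.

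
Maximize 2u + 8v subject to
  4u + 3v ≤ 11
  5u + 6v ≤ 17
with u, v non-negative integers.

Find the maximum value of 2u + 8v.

Relaxing integrality, the LP optimum is 22.67 at (u,v) = (0, 2.83), which is not an integer point.
(u,v)=(1,2) is feasible, giving 18.
(u,v)=(0,2) is feasible, giving 16.
(u,v)=(2,1) is feasible, giving 12.
No feasible integer point exceeds 18.

18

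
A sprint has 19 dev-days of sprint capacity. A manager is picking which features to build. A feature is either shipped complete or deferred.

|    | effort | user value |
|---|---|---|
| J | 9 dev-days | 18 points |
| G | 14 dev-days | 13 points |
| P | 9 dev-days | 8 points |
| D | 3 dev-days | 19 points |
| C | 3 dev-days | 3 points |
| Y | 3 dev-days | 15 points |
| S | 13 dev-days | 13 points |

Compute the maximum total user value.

55

Allowing fractional choices, the relaxed optimum would be about 56.0, but features are indivisible.
J + D + Y: effort 9 + 3 + 3 = 15 ≤ 19, user value 18 + 19 + 15 = 52.
J + D + C + Y: effort 9 + 3 + 3 + 3 = 18 ≤ 19, user value 18 + 19 + 3 + 15 = 55.
D + Y + S: effort 3 + 3 + 13 = 19 ≤ 19, user value 19 + 15 + 13 = 47.
Best is J, D, C, and Y with total user value 55.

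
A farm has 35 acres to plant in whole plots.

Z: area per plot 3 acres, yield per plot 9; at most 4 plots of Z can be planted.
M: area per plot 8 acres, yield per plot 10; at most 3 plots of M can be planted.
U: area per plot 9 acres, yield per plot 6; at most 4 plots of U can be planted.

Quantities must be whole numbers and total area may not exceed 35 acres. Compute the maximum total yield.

Take 3×Z and 3×M: area 33 ≤ 35, yield 3·9 + 3·10 = 57.
No other integer combination yields more.

57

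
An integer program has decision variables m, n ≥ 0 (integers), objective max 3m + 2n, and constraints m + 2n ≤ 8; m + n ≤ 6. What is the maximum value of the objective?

(m,n)=(6,0): 1·6+2·0=6≤8, 1·6+1·0=6≤6, objective 18.
(m,n)=(5,1): 1·5+2·1=7≤8, 1·5+1·1=6≤6, objective 17.
Maximum is 18 at (m,n)=(6,0).

18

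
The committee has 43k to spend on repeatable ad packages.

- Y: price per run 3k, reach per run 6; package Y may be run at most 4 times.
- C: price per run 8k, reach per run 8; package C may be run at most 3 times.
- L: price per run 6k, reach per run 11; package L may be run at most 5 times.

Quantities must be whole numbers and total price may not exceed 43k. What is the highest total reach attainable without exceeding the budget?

This is a bounded integer knapsack.
Y has the best ratio (6/3); taking only Y gives at most 4×6 = 24 (stopped by the supply cap of 4).
Mixing does better — 4×Y and 5×L: price 42 ≤ 43, reach 4·6 + 5·11 = 79.

79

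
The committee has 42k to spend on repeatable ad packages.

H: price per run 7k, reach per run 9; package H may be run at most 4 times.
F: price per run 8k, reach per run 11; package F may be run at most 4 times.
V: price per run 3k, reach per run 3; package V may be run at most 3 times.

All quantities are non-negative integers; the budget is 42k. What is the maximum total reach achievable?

56

F has the best ratio (11/8); taking only F gives at most 4×11 = 44 (stopped by the supply cap of 4).
Mixing does better — 1×H, 4×F, and 1×V: price 42 ≤ 42, reach 1·9 + 4·11 + 1·3 = 56.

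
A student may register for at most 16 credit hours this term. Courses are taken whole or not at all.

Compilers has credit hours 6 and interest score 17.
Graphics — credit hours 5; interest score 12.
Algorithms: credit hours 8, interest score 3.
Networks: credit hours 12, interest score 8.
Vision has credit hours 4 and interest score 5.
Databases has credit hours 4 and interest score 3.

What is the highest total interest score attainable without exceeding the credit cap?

Allowing fractional choices, the relaxed optimum would be about 34.8, but courses are indivisible.
Compilers + Graphics + Vision: credit hours 6 + 5 + 4 = 15 ≤ 16, interest score 17 + 12 + 5 = 34.
Compilers + Graphics + Databases: credit hours 6 + 5 + 4 = 15 ≤ 16, interest score 17 + 12 + 3 = 32.
Compilers + Graphics: credit hours 6 + 5 = 11 ≤ 16, interest score 17 + 12 = 29.
Best is Compilers, Graphics, and Vision with total interest score 34.

34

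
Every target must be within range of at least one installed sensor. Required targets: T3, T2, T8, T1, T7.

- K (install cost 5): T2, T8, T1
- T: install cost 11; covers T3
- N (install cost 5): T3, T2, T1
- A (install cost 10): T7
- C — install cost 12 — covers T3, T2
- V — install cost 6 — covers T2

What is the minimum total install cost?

20

Choose K, N, and A: together they cover T3, T2, T8, T1, T7 — every target.
Total install cost: 5 + 5 + 10 = 20.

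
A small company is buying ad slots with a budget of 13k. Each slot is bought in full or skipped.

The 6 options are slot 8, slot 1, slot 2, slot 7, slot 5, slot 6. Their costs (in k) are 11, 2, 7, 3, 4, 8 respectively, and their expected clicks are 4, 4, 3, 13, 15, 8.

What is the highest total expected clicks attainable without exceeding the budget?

Allowing fractional choices, the relaxed optimum would be about 36.0, but ad slots are indivisible.
slot 7 + slot 5: cost 3 + 4 = 7 ≤ 13, expected clicks 13 + 15 = 28.
slot 1 + slot 7 + slot 5: cost 2 + 3 + 4 = 9 ≤ 13, expected clicks 4 + 13 + 15 = 32.
slot 1 + slot 7 + slot 6: cost 2 + 3 + 8 = 13 ≤ 13, expected clicks 4 + 13 + 8 = 25.
Best is slot 1, slot 7, and slot 5 with total expected clicks 32.

32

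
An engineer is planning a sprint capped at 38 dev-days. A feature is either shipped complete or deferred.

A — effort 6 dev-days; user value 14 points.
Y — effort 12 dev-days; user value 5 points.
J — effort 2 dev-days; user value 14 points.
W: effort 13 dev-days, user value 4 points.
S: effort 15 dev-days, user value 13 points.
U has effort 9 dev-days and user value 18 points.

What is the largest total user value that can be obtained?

Take A, J, S, and U: effort 6 + 2 + 15 + 9 = 32 ≤ 38, user value 14 + 14 + 13 + 18 = 59.
No other feasible combination does better.

59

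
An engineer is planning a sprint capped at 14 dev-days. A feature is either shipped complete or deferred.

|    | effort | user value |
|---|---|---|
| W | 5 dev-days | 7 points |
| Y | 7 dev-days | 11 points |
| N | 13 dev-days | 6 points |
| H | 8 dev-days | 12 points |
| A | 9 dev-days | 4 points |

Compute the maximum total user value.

19

W + Y: effort 5 + 7 = 12 ≤ 14, user value 7 + 11 = 18.
W + H: effort 5 + 8 = 13 ≤ 14, user value 7 + 12 = 19.
Best is W and H with total user value 19.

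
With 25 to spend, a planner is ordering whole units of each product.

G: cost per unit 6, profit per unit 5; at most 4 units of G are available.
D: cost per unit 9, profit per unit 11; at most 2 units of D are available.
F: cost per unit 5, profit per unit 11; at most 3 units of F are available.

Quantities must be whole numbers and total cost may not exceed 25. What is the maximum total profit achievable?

44

This is a bounded integer knapsack.
Take 1×D and 3×F: cost 24 ≤ 25, profit 1·11 + 3·11 = 44.
F has the best ratio (11/5) and is taken to its limit of 3; remaining capacity is filled optimally with the others.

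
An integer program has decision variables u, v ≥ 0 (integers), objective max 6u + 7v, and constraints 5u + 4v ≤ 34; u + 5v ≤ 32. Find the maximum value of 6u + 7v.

(u,v)=(2,6): 5·2+4·6=34≤34, 1·2+5·6=32≤32, objective 54.
(u,v)=(1,6): 5·1+4·6=29≤34, 1·1+5·6=31≤32, objective 48.
(u,v)=(2,5): 5·2+4·5=30≤34, 1·2+5·5=27≤32, objective 47.
No feasible integer point exceeds 54.

54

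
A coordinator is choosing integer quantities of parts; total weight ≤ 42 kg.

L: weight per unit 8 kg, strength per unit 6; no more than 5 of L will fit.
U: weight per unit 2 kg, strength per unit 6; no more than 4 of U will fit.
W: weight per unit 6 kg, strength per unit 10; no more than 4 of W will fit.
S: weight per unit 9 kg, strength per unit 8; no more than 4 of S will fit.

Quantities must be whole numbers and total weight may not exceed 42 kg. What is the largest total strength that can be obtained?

U has the best ratio (6/2); taking only U gives at most 4×6 = 24 (stopped by the supply cap of 4).
Mixing does better — 4×U, 4×W, and 1×S: weight 41 ≤ 42, strength 4·6 + 4·10 + 1·8 = 72.

72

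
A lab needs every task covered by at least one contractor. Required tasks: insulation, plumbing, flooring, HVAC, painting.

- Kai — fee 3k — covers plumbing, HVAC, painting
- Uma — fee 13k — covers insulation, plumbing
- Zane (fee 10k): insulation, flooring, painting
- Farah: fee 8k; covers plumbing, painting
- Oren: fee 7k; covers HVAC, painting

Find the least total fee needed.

13

Choose Kai and Zane: together they cover insulation, plumbing, flooring, HVAC, painting — every task.
Total fee: 3 + 10 = 13.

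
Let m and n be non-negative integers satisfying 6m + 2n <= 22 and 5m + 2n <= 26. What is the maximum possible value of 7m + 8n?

(m,n)=(0,11): 6·0+2·11=22≤22, 5·0+2·11=22≤26, objective 88.
(m,n)=(0,10): 6·0+2·10=20≤22, 5·0+2·10=20≤26, objective 80.
Maximum is 88 at (m,n)=(0,11).

88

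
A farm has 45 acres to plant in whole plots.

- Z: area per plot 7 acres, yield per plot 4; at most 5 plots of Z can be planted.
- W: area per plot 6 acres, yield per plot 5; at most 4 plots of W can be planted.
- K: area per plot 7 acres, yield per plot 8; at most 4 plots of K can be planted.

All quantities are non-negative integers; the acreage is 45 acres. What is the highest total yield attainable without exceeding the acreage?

44

K has the best ratio (8/7); taking only K gives at most 4×8 = 32 (stopped by the supply cap of 4).
Mixing does better — 4×W and 3×K: area 45 ≤ 45, yield 4·5 + 3·8 = 44.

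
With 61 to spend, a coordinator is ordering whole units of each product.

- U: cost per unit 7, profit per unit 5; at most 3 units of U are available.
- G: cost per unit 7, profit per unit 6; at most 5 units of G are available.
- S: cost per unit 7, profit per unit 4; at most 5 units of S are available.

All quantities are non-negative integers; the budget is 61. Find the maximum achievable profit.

45

Take 3×U and 5×G: cost 56 ≤ 61, profit 3·5 + 5·6 = 45.
G has the best ratio (6/7) and is taken to its limit of 5; remaining capacity is filled optimally with the others.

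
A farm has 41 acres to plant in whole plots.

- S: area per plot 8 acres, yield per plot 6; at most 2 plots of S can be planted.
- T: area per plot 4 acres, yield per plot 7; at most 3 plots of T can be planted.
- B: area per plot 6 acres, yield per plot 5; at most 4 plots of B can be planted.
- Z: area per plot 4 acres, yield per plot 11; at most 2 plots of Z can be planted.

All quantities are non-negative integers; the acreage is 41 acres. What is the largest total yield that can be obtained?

3×T, 3×B, and 2×Z: area 38 ≤ 41, yield 3·7 + 3·5 + 2·11 = 58.
1×S, 3×T, 2×B, and 2×Z: area 40 ≤ 41, yield 1·6 + 3·7 + 2·5 + 2·11 = 59.
Best is 59.

59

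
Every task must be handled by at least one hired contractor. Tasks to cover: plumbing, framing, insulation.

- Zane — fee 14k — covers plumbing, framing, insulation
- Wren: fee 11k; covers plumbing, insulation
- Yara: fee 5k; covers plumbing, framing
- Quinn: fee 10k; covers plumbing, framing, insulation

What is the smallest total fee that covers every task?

The greedy cost-per-new-task heuristic would pick Yara and Quinn for 15, but a cheaper cover exists.
Quinn alone covers plumbing, framing, insulation — every task.
Total fee: 10.
No cover costs less than 10.

10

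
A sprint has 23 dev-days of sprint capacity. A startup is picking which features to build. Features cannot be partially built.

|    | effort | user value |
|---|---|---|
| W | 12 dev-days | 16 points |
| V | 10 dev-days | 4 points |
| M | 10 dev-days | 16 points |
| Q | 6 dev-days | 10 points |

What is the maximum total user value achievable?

32

This is an integer program with binary decision variables.
Allowing fractional choices, the relaxed optimum would be about 35.3, but features are indivisible.
W + Q: effort 12 + 6 = 18 ≤ 23, user value 16 + 10 = 26.
W + M: effort 12 + 10 = 22 ≤ 23, user value 16 + 16 = 32.
M + Q: effort 10 + 6 = 16 ≤ 23, user value 16 + 10 = 26.
Best is W and M with total user value 32.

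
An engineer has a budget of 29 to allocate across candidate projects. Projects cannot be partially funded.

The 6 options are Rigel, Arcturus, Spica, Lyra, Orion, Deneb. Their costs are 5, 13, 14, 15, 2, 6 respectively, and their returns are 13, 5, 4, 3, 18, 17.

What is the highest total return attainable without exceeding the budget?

Allowing fractional choices, the relaxed optimum would be about 53.9, but projects are indivisible.
Rigel + Arcturus + Orion + Deneb: cost 5 + 13 + 2 + 6 = 26 ≤ 29, return 13 + 5 + 18 + 17 = 53.
Rigel + Lyra + Orion + Deneb: cost 5 + 15 + 2 + 6 = 28 ≤ 29, return 13 + 3 + 18 + 17 = 51.
Rigel + Spica + Orion + Deneb: cost 5 + 14 + 2 + 6 = 27 ≤ 29, return 13 + 4 + 18 + 17 = 52.
Best is Rigel, Arcturus, Orion, and Deneb with total return 53.

53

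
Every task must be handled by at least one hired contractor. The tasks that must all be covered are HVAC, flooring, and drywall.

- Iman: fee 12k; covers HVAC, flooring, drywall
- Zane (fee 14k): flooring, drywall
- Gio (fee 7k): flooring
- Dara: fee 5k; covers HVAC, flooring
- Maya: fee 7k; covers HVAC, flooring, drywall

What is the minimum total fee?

Maya alone covers HVAC, flooring, drywall — every task.
Total fee: 7.
No cover costs less than 7.

7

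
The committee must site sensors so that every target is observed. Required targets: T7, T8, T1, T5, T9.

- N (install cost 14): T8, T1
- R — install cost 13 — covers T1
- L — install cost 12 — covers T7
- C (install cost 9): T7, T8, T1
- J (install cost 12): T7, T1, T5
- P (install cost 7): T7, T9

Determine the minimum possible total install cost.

Choose C, J, and P: together they cover T7, T8, T1, T5, T9 — every target.
Total install cost: 9 + 12 + 7 = 28.
No cover costs less than 28.

28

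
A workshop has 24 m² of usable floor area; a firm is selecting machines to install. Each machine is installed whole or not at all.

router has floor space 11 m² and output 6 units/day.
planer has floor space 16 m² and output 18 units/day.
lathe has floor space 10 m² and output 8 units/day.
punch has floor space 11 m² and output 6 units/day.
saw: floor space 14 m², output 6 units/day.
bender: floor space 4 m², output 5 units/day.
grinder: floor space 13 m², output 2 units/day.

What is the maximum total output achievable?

This is a 0-1 knapsack instance.
router + lathe: floor space 11 + 10 = 21 ≤ 24, output 6 + 8 = 14.
planer: floor space 16 ≤ 24, output 18.
planer + bender: floor space 16 + 4 = 20 ≤ 24, output 18 + 5 = 23.
Best is planer and bender with total output 23.

23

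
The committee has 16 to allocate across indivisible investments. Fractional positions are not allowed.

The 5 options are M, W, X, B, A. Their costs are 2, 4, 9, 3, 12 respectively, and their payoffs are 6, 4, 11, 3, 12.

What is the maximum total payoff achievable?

21

M + W + X: cost 2 + 4 + 9 = 15 ≤ 16, payoff 6 + 4 + 11 = 21.
M + X + B: cost 2 + 9 + 3 = 14 ≤ 16, payoff 6 + 11 + 3 = 20.
M + A: cost 2 + 12 = 14 ≤ 16, payoff 6 + 12 = 18.
Best is M, W, and X with total payoff 21.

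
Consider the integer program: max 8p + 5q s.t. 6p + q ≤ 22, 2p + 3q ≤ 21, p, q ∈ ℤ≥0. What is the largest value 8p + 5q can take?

44

The continuous relaxation peaks at (2.81, 5.12) with value 48.12; rounding to a feasible lattice point costs some objective.
(p,q)=(3,4): 6·3+1·4=22≤22, 2·3+3·4=18≤21, objective 44.
(p,q)=(2,5): 6·2+1·5=17≤22, 2·2+3·5=19≤21, objective 41.
(p,q)=(3,3): 6·3+1·3=21≤22, 2·3+3·3=15≤21, objective 39.
(p,q)=(1,6): 6·1+1·6=12≤22, 2·1+3·6=20≤21, objective 38.
The best lattice point is (3,4), giving 44.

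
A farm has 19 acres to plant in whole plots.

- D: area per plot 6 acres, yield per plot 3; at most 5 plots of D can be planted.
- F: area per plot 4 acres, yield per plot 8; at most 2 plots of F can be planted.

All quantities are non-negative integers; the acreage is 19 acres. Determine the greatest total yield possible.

F has the best ratio (8/4); taking only F gives at most 2×8 = 16 (stopped by the supply cap of 2).
Mixing does better — 1×D and 2×F: area 14 ≤ 19, yield 1·3 + 2·8 = 19.

19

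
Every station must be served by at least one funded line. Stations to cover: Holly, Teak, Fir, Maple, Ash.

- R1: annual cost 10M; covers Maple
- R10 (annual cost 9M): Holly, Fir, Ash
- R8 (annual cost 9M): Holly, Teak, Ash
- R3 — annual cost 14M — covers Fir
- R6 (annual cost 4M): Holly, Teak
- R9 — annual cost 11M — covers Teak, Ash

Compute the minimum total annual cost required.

23

Choose R1, R10, and R6: together they cover Holly, Teak, Fir, Maple, Ash — every station.
Total annual cost: 10 + 9 + 4 = 23.
No cover costs less than 23.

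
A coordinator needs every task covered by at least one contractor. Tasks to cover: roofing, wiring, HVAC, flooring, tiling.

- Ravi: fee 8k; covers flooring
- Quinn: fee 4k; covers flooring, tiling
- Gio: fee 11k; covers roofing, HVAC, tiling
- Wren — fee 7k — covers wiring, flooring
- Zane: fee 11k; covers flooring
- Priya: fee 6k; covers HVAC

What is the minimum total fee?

18

This is an integer covering problem.
The greedy cost-per-new-task heuristic would pick Quinn, Gio, and Wren for 22, but a cheaper cover exists.
Choose Gio and Wren: together they cover roofing, wiring, HVAC, flooring, tiling — every task.
Total fee: 11 + 7 = 18.
No cover costs less than 18.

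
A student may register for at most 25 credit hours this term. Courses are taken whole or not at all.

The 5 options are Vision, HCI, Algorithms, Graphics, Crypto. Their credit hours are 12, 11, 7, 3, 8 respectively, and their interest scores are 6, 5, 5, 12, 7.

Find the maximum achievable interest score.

Allowing fractional choices, the relaxed optimum would be about 27.5, but courses are indivisible.
Vision + Graphics + Crypto: credit hours 12 + 3 + 8 = 23 ≤ 25, interest score 6 + 12 + 7 = 25.
Algorithms + Graphics + Crypto: credit hours 7 + 3 + 8 = 18 ≤ 25, interest score 5 + 12 + 7 = 24.
Best is Vision, Graphics, and Crypto with total interest score 25.

25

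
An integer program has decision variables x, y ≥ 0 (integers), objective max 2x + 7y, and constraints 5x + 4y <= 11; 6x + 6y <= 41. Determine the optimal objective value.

(x,y)=(0,2): 5·0+4·2=8≤11, 6·0+6·2=12≤41, objective 14.
(x,y)=(1,1): 5·1+4·1=9≤11, 6·1+6·1=12≤41, objective 9.
(x,y)=(0,1): 5·0+4·1=4≤11, 6·0+6·1=6≤41, objective 7.
Maximum is 14 at (x,y)=(0,2).

14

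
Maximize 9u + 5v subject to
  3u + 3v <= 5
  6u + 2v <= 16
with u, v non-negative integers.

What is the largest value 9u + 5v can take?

9

(u,v)=(1,0) is feasible, giving 9.
(u,v)=(0,1) is feasible, giving 5.
(u,v)=(0,0) is feasible, giving 0.
Maximum is 9 at (u,v)=(1,0).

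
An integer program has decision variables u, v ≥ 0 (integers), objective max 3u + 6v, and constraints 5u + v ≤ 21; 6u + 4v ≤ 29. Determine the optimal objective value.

42

(u,v)=(0,7): 5·0+1·7=7≤21, 6·0+4·7=28≤29, objective 42.
(u,v)=(0,6): 5·0+1·6=6≤21, 6·0+4·6=24≤29, objective 36.
Maximum is 42 at (u,v)=(0,7).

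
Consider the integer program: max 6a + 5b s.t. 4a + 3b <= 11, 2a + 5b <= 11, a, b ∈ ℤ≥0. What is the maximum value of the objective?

Relaxing integrality, the LP optimum is 17.29 at (a,b) = (1.57, 1.57), which is not an integer point.
(a,b)=(2,1): 4·2+3·1=11≤11, 2·2+5·1=9≤11, objective 17.
(a,b)=(2,0): 4·2+3·0=8≤11, 2·2+5·0=4≤11, objective 12.
(a,b)=(1,1): 4·1+3·1=7≤11, 2·1+5·1=7≤11, objective 11.
No feasible integer point exceeds 17.

17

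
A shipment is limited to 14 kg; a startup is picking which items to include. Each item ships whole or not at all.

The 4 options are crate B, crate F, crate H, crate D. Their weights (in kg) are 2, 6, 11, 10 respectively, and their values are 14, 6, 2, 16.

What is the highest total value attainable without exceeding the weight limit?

This is an integer program with binary decision variables.
Allowing fractional choices, the relaxed optimum would be about 32.0, but items are indivisible.
crate B + crate D: weight 2 + 10 = 12 ≤ 14, value 14 + 16 = 30.
crate B + crate F: weight 2 + 6 = 8 ≤ 14, value 14 + 6 = 20.
Best is crate B and crate D with total value 30.

30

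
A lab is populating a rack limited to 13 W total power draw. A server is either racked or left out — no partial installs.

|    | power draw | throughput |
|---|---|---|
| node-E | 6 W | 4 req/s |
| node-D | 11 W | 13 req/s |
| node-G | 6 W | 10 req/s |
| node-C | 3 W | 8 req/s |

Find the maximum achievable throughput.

18

Take node-G and node-C: power draw 6 + 3 = 9 ≤ 13, throughput 10 + 8 = 18.
No other feasible combination does better.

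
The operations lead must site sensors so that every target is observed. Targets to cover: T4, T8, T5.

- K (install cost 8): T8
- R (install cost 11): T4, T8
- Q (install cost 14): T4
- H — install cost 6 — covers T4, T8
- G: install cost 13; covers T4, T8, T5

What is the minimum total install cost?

The greedy cost-per-new-target heuristic would pick H and G for 19, but a cheaper cover exists.
G alone covers T4, T8, T5 — every target.
Total install cost: 13.
No cover costs less than 13.

13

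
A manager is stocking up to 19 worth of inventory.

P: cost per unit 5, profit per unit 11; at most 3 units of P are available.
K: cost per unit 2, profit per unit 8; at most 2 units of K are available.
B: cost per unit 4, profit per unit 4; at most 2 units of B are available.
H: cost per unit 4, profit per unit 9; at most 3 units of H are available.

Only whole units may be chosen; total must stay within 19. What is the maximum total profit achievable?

49

K has the best ratio (8/2); taking only K gives at most 2×8 = 16 (stopped by the supply cap of 2).
Mixing does better — 3×P and 2×K: cost 19 ≤ 19, profit 3·11 + 2·8 = 49.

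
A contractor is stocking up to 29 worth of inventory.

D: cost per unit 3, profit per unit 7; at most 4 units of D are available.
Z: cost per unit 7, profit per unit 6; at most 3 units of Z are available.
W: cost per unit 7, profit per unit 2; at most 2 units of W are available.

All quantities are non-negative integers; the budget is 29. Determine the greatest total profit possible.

40

This is a bounded integer knapsack.
4×D, 1×Z, and 1×W: cost 26 ≤ 29, profit 4·7 + 1·6 + 1·2 = 36.
4×D and 2×Z: cost 26 ≤ 29, profit 4·7 + 2·6 = 40.
Best is 40.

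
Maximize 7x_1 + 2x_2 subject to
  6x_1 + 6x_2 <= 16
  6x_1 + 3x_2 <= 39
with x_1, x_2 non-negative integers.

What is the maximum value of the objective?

Relaxing integrality, the LP optimum is 18.67 at (x_1,x_2) = (2.67, 0), which is not an integer point.
(x_1,x_2)=(2,0): 6·2+6·0=12≤16, 6·2+3·0=12≤39, objective 14.
(x_1,x_2)=(1,1): 6·1+6·1=12≤16, 6·1+3·1=9≤39, objective 9.
(x_1,x_2)=(1,0): 6·1+6·0=6≤16, 6·1+3·0=6≤39, objective 7.
No feasible integer point exceeds 14.

14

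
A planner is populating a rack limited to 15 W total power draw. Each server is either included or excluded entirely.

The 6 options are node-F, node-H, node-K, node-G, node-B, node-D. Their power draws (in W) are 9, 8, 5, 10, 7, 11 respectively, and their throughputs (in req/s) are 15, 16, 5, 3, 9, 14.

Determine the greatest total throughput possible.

25

Allowing fractional choices, the relaxed optimum would be about 27.7, but servers are indivisible.
node-H + node-B: power draw 8 + 7 = 15 ≤ 15, throughput 16 + 9 = 25.
node-H + node-K: power draw 8 + 5 = 13 ≤ 15, throughput 16 + 5 = 21.
node-F + node-K: power draw 9 + 5 = 14 ≤ 15, throughput 15 + 5 = 20.
Best is node-H and node-B with total throughput 25.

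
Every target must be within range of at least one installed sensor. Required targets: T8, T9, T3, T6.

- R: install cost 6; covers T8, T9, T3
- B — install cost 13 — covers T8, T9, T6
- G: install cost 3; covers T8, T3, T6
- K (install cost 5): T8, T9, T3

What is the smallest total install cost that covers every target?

Choose G and K: together they cover T8, T9, T3, T6 — every target.
Total install cost: 3 + 5 = 8.

8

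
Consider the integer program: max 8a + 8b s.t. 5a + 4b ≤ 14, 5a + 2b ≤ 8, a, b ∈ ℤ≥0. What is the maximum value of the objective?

Relaxing integrality, the LP optimum is 28.00 at (a,b) = (0, 3.5), which is not an integer point.
(a,b)=(0,3) is feasible, giving 24.
(a,b)=(0,2) is feasible, giving 16.
No feasible integer point exceeds 24.

24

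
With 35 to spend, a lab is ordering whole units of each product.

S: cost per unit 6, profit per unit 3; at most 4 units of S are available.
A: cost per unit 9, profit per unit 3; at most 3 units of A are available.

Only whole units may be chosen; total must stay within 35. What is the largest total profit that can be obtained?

15

This is a bounded integer knapsack.
S has the best ratio (3/6); taking only S gives at most 4×3 = 12 (stopped by the supply cap of 4).
Mixing does better — 4×S and 1×A: cost 33 ≤ 35, profit 4·3 + 1·3 = 15.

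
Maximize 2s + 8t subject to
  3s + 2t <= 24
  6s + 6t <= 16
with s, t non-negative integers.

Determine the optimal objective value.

16

Relaxing integrality, the LP optimum is 21.33 at (s,t) = (0, 2.67), which is not an integer point.
(s,t)=(0,2): 3·0+2·2=4≤24, 6·0+6·2=12≤16, objective 16.
(s,t)=(1,1): 3·1+2·1=5≤24, 6·1+6·1=12≤16, objective 10.
(s,t)=(0,1): 3·0+2·1=2≤24, 6·0+6·1=6≤16, objective 8.
No feasible integer point exceeds 16.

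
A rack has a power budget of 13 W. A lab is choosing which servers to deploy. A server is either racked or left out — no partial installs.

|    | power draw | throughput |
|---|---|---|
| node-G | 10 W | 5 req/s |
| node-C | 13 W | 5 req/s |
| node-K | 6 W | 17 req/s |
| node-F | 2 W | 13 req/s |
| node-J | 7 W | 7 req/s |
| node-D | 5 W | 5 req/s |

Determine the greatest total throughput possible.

Take node-K, node-F, and node-D: power draw 6 + 2 + 5 = 13 ≤ 13, throughput 17 + 13 + 5 = 35.
No other feasible combination does better.

35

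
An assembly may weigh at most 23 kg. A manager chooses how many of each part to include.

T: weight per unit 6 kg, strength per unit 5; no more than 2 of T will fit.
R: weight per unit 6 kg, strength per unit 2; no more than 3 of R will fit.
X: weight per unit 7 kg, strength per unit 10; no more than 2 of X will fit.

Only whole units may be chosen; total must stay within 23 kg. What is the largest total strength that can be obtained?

25

This is a bounded integer knapsack.
X has the best ratio (10/7); taking only X gives at most 2×10 = 20 (stopped by the supply cap of 2).
Mixing does better — 1×T and 2×X: weight 20 ≤ 23, strength 1·5 + 2·10 = 25.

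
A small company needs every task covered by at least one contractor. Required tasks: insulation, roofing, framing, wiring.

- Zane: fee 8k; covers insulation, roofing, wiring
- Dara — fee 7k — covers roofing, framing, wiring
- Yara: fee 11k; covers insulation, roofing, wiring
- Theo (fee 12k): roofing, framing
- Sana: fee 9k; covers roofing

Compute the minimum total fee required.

15

This is a weighted set-cover instance.
Choose Zane and Dara: together they cover insulation, roofing, framing, wiring — every task.
Total fee: 8 + 7 = 15.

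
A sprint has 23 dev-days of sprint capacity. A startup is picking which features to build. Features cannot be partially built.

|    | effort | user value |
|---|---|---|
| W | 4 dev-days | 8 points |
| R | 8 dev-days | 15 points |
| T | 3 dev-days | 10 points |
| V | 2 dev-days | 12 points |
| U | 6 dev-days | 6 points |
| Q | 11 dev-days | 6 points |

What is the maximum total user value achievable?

51

Take W, R, T, V, and U: effort 4 + 8 + 3 + 2 + 6 = 23 ≤ 23, user value 8 + 15 + 10 + 12 + 6 = 51.
No other feasible combination does better.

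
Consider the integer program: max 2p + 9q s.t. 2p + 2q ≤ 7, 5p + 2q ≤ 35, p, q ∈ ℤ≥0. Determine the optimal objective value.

The continuous relaxation peaks at (0, 3.5) with value 31.50; rounding to a feasible lattice point costs some objective.
(p,q)=(0,3) is feasible, giving 27.
(p,q)=(1,2) is feasible, giving 20.
(p,q)=(0,2) is feasible, giving 18.
No feasible integer point exceeds 27.

27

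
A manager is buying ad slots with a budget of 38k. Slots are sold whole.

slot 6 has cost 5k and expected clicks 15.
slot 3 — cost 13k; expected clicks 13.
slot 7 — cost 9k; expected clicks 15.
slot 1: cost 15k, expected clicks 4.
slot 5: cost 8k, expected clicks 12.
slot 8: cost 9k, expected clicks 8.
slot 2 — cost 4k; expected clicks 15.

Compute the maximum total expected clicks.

Allowing fractional choices, the relaxed optimum would be about 69.0, but ad slots are indivisible.
slot 6 + slot 7 + slot 5 + slot 2: cost 5 + 9 + 8 + 4 = 26 ≤ 38, expected clicks 15 + 15 + 12 + 15 = 57.
slot 6 + slot 3 + slot 7 + slot 2: cost 5 + 13 + 9 + 4 = 31 ≤ 38, expected clicks 15 + 13 + 15 + 15 = 58.
slot 6 + slot 7 + slot 5 + slot 8 + slot 2: cost 5 + 9 + 8 + 9 + 4 = 35 ≤ 38, expected clicks 15 + 15 + 12 + 8 + 15 = 65.
Best is slot 6, slot 7, slot 5, slot 8, and slot 2 with total expected clicks 65.

65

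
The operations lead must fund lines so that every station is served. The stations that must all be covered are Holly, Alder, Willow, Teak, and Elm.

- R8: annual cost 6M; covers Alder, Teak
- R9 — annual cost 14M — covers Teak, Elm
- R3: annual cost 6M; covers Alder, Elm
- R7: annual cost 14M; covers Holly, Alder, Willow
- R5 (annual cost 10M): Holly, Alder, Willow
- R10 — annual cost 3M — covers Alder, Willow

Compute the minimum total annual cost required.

The greedy cost-per-new-station heuristic would pick R10, R8, R3, and R5 for 25, but a cheaper cover exists.
Choose R8, R3, and R5: together they cover Holly, Alder, Willow, Teak, Elm — every station.
Total annual cost: 6 + 6 + 10 = 22.
No cover costs less than 22.

22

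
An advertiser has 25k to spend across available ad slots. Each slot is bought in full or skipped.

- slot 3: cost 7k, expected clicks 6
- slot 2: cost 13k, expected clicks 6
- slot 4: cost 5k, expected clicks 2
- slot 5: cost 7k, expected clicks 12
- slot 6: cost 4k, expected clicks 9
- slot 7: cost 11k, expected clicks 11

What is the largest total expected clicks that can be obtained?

This is an integer program with binary decision variables.
Allowing fractional choices, the relaxed optimum would be about 34.6, but ad slots are indivisible.
slot 5 + slot 6 + slot 7: cost 7 + 4 + 11 = 22 ≤ 25, expected clicks 12 + 9 + 11 = 32.
slot 3 + slot 4 + slot 5 + slot 6: cost 7 + 5 + 7 + 4 = 23 ≤ 25, expected clicks 6 + 2 + 12 + 9 = 29.
Best is slot 5, slot 6, and slot 7 with total expected clicks 32.

32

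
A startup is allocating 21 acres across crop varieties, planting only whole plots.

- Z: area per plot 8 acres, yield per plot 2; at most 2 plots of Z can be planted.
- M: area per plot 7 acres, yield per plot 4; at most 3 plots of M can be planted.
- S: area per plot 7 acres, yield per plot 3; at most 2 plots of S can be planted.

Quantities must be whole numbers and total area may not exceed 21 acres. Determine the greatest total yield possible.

12

Take 3×M: area 21 ≤ 21, yield 3·4 = 12.
M has the best ratio (4/7) and is taken to its limit of 3; remaining capacity is filled optimally with the others.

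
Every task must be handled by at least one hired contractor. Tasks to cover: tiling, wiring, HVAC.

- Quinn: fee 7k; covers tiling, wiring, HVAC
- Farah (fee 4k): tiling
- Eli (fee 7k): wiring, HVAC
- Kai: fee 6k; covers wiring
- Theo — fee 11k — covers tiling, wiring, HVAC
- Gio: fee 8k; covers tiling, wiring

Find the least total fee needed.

Quinn alone covers tiling, wiring, HVAC — every task.
Total fee: 7.

7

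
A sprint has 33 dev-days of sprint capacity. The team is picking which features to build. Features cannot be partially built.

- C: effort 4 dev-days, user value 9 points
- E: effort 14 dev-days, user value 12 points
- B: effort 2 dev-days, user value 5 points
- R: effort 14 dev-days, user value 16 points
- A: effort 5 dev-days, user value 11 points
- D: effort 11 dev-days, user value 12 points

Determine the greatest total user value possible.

44

Allowing fractional choices, the relaxed optimum would be about 49.7, but features are indivisible.
C + B + R + D: effort 4 + 2 + 14 + 11 = 31 ≤ 33, user value 9 + 5 + 16 + 12 = 42.
B + R + A + D: effort 2 + 14 + 5 + 11 = 32 ≤ 33, user value 5 + 16 + 11 + 12 = 44.
Best is B, R, A, and D with total user value 44.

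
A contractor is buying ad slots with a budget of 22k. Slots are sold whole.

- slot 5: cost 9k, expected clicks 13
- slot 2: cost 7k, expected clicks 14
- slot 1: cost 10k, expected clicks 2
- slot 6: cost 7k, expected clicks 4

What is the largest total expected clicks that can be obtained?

27

slot 5 + slot 2: cost 9 + 7 = 16 ≤ 22, expected clicks 13 + 14 = 27.
slot 2 + slot 6: cost 7 + 7 = 14 ≤ 22, expected clicks 14 + 4 = 18.
Best is slot 5 and slot 2 with total expected clicks 27.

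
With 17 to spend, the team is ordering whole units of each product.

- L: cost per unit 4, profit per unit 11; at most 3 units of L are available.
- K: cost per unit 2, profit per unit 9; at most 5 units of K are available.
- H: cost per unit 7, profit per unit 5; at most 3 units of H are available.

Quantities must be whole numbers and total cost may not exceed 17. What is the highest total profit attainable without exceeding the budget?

Take 2×L and 4×K: cost 16 ≤ 17, profit 2·11 + 4·9 = 58.
No other integer combination yields more.

58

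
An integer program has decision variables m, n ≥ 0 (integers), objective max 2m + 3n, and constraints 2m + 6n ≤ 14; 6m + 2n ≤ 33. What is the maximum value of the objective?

(m,n)=(4,1): 2·4+6·1=14≤14, 6·4+2·1=26≤33, objective 11.
(m,n)=(5,0): 2·5+6·0=10≤14, 6·5+2·0=30≤33, objective 10.
Maximum is 11 at (m,n)=(4,1).

11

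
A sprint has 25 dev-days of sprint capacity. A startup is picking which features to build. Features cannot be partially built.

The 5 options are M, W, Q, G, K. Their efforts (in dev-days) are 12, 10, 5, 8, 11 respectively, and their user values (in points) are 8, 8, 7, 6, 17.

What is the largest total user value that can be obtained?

Take Q, G, and K: effort 5 + 8 + 11 = 24 ≤ 25, user value 7 + 6 + 17 = 30.
No other feasible combination does better.

30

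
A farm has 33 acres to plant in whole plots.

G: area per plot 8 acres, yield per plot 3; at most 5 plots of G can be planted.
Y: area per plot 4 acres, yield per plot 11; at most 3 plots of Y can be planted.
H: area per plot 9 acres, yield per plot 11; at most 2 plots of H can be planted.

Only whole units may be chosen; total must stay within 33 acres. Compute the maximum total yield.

55

1×G, 3×Y, and 1×H: area 29 ≤ 33, yield 1·3 + 3·11 + 1·11 = 47.
3×Y and 2×H: area 30 ≤ 33, yield 3·11 + 2·11 = 55.
Best is 55.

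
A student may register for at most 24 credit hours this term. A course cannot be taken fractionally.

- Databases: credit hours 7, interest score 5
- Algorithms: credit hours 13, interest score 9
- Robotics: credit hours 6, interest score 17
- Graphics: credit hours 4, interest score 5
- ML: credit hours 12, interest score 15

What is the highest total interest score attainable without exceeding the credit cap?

37

This is a 0-1 knapsack instance.
Robotics + Graphics + ML: credit hours 6 + 4 + 12 = 22 ≤ 24, interest score 17 + 5 + 15 = 37.
Robotics + ML: credit hours 6 + 12 = 18 ≤ 24, interest score 17 + 15 = 32.
Best is Robotics, Graphics, and ML with total interest score 37.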